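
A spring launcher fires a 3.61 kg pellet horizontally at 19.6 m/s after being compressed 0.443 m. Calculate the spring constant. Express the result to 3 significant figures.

k = 7070 N/m

Energy stored in the spring equals the launch KE: ½kx² = ½mv²
k = mv²/x² = (3.61)(19.6)²/(0.443)² = 7067 N/m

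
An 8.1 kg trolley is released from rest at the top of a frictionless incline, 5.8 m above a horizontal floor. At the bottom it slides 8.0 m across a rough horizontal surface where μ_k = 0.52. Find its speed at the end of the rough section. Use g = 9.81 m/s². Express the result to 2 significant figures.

v = 5.7 m/s

Applying the work–energy principle:
mgh = ½mv² + μ_k m g d
W_f = μ_k mg d = (0.52)(8.1)(9.81)(8.0) = 330.6 J
½mv² = mgh − W_f = 460.87 − 330.6 = 130.32 J
v = √(2 × 130.32/8.1) = 5.672 m/s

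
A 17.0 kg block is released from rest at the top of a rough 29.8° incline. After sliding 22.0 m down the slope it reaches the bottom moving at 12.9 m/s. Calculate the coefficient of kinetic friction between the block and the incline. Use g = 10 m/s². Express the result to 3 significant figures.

μ_k = 0.137

Energy balance down the incline: mg L sinθ − ½mv² = μ_k (mg cosθ) L
mgL sinθ = 1858.7 J; ½mv² = 1414.5 J
W_f = 1858.7 − 1414.5 = 444.2 J
μ_k = W_f/(mg cosθ · L) = 444.2/(147.5 × 22.0) = 0.1369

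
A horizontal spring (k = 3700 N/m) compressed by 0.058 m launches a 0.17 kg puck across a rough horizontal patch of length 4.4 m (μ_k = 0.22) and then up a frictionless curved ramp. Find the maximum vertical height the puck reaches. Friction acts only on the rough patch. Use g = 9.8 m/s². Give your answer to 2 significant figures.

Spring energy: E₀ = ½kx² = ½(3700)(0.058)² = 6.2234 J
Friction: W_f = μ_k mg d = (0.22)(0.17)(9.8)(4.4) = 1.613 J
Energy at base of ramp: E = 6.2234 − 1.613 = 4.6107 J
At max height all remaining energy is PE: mgh = E ⇒ h = E/(mg) = 4.6107/(0.17 × 9.8) = 2.768 m

h = 2.8 m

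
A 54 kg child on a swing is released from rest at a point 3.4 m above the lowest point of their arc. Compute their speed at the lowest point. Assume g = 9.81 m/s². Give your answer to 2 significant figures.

Mechanical energy is conserved (no friction): mgh = ½mv²
v = √(2gh) = √(2 × 9.81 × 3.4) = √66.708 = 8.167 m/s

v = 8.2 m/s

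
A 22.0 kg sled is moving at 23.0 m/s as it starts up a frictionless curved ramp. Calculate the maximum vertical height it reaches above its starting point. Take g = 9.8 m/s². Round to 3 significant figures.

By energy conservation, ½mv² = mgh
h = v²/(2g) = 23.0²/(2 × 9.8) = 26.99 m

h = 27.0 m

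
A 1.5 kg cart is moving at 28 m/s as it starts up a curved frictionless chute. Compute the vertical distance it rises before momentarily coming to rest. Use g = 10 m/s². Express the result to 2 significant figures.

By energy conservation, ½mv² = mgh
h = v²/(2g) = 28²/(2 × 10) = 39.20 m

h = 39 m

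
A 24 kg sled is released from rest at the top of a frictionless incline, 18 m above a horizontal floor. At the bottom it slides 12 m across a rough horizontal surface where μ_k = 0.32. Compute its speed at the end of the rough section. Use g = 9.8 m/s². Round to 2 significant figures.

Energy bookkeeping (friction removes W_f = μ_k N d):
mgh = ½mv² + μ_k m g d
W_f = μ_k mg d = (0.32)(24)(9.8)(12) = 903.2 J
½mv² = mgh − W_f = 4233.6 − 903.2 = 3330.4 J
v = √(2 × 3330.4/24) = 16.66 m/s

v = 17 m/s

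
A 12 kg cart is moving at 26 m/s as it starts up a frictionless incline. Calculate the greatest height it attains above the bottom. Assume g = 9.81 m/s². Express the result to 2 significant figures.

Setting KE at the bottom equal to PE gained: ½mv² = mgh
h = v²/(2g) = 26²/(2 × 9.81) = 34.45 m

h = 34 m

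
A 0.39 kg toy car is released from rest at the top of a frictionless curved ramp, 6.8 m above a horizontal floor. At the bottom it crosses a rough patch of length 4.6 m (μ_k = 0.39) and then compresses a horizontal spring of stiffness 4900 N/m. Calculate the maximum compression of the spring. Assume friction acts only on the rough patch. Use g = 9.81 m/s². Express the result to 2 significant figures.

x = 0.088 m

Initial energy: E₁ = mgh = (0.39)(9.81)(6.8) = 26.016 J
Friction removes W_f = μ_k mg d = (0.39)(0.39)(9.81)(4.6) = 6.864 J
Energy reaching the spring: E = 26.016 − 6.864 = 19.152 J
At max compression ½kx² = E ⇒ x = √(2E/k) = √(2 × 19.152/4900) = 0.08842 m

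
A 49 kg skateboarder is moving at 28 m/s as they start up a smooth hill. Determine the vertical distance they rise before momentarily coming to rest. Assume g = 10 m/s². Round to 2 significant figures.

h = 39 m

Setting KE at the bottom equal to PE gained: ½mv² = mgh
h = v²/(2g) = 28²/(2 × 10) = 39.20 m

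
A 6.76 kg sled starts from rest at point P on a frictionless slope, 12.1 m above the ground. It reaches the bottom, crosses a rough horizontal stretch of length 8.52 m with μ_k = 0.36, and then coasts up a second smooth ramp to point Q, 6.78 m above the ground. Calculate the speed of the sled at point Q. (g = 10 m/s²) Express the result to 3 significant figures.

Energy at P: mgh₁ = (6.76)(10)(12.1) = 817.96 J
Friction loss: W_f = μ_k mg d = 207.3 J
At Q: ½mv² + mgh₂ = mgh₁ − W_f
½mv² = 817.96 − 207.3 − 458.33 = 152.29 J
v = √(2 × 152.29/6.76) = 6.712 m/s

v = 6.71 m/s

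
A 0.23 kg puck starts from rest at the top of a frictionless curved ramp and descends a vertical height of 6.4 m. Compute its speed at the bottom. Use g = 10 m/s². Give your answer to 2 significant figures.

v = 11 m/s

Equating total energy at the two states: mgh = ½mv²
v = √(2gh) = √(2 × 10 × 6.4) = √128.00 = 11.31 m/s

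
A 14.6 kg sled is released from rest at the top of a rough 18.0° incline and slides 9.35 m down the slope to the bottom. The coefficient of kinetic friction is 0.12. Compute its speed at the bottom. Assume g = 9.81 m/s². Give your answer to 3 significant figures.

v = 5.98 m/s

Taking the bottom as reference, mgh = ½mv² + μ_k N L with h = L sinθ, N = mg cosθ:
mgh = mgL sinθ = (14.6)(9.81)(9.35)sin18.0° = 413.82 J
W_f = μ_k mg cosθ · L = (0.12)(14.6)(9.81)cos18.0°·9.35 = 152.8 J
½mv² = 413.82 − 152.8 = 260.99 J
v = √(2 × 260.99/14.6) = 5.979 m/s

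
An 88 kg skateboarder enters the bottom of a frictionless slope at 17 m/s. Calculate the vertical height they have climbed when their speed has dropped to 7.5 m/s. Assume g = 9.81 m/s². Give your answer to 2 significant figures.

Conservation of energy: ½mv₁² = ½mv₂² + mgh
h = (v₁² − v₂²)/(2g) = (17² − 7.5²)/(2 × 9.81) = 11.86 m

h = 12 m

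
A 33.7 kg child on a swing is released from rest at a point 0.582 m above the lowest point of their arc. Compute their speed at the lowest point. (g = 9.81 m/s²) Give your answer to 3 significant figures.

By conservation of mechanical energy, mgh = ½mv²
The mass cancels from both sides.
v = √(2gh) = √(2 × 9.81 × 0.582) = √11.419 = 3.379 m/s

v = 3.38 m/s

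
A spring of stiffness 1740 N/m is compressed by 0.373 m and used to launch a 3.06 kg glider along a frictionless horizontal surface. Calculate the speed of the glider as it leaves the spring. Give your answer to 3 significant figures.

Conservation of energy: ½kx² = ½mv²
v = x√(k/m) = 0.373 × √(1740/3.06) = 8.895 m/s

v = 8.89 m/s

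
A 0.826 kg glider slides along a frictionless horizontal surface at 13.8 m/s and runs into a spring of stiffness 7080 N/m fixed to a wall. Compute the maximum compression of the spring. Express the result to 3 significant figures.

At max compression the glider is momentarily at rest: ½mv² = ½kx²
x = v√(m/k) = 13.8 × √(0.826/7080) = 0.1491 m

x = 0.149 m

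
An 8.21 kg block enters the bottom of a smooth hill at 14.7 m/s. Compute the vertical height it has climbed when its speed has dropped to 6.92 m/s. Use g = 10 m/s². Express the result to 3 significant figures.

h = 8.41 m

Energy balance between the two points: ½mv₁² = ½mv₂² + mgh
h = (v₁² − v₂²)/(2g) = (14.7² − 6.92²)/(2 × 10) = 8.410 m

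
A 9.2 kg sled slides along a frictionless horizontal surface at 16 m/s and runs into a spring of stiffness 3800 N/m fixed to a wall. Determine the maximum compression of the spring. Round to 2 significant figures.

At max compression the sled is momentarily at rest: ½mv² = ½kx²
x = v√(m/k) = 16 × √(9.2/3800) = 0.7873 m

x = 0.79 m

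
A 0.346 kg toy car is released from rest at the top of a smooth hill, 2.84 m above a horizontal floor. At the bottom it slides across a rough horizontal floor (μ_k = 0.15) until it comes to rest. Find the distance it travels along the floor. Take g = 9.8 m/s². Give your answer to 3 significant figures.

Applying the work–energy principle:
At rest all PE has been dissipated by friction: mgh = μ_k m g d
d = h/μ_k = 2.84/0.15 = 18.93 m

d = 18.9 m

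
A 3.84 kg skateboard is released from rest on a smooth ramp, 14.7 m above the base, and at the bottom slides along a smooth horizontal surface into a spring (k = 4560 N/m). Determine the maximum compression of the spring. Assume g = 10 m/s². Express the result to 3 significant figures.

At max compression the skateboard is momentarily at rest: mgh = ½kx²
x = √(2mgh/k) = √(2 × 3.84 × 10 × 14.7 / 4560) = 0.4976 m

x = 0.498 m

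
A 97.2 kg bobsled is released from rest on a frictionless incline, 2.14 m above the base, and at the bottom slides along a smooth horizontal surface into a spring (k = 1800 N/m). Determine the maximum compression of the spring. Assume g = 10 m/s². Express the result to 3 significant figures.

Gravitational PE at the top equals spring PE at max compression: mgh = ½kx²
x = √(2mgh/k) = √(2 × 97.2 × 10 × 2.14 / 1800) = 1.520 m

x = 1.52 m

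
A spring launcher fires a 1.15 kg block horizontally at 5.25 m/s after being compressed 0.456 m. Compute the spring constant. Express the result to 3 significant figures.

k = 152 N/m

½kx² = ½mv²
k = mv²/x² = (1.15)(5.25)²/(0.456)² = 152.4 N/m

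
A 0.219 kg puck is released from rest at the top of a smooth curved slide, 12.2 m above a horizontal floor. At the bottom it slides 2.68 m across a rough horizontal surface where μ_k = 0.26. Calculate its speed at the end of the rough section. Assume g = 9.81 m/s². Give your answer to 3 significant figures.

v = 15.0 m/s

Energy bookkeeping (friction removes W_f = μ_k N d):
mgh = ½mv² + μ_k m g d
W_f = μ_k mg d = (0.26)(0.219)(9.81)(2.68) = 1.497 J
½mv² = mgh − W_f = 26.210 − 1.497 = 24.713 J
v = √(2 × 24.713/0.219) = 15.02 m/s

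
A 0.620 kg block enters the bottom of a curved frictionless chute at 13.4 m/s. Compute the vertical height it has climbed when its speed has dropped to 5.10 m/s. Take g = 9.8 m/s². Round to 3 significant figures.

h = 7.83 m

Conservation of energy: ½mv₁² = ½mv₂² + mgh
h = (v₁² − v₂²)/(2g) = (13.4² − 5.10²)/(2 × 9.8) = 7.834 m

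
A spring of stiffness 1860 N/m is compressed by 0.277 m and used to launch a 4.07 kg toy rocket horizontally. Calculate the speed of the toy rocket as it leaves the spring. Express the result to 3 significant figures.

Conservation of energy: ½kx² = ½mv²
v = x√(k/m) = 0.277 × √(1860/4.07) = 5.922 m/s

v = 5.92 m/s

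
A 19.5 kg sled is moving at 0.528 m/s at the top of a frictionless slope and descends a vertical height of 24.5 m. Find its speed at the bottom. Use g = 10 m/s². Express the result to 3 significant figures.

By conservation of mechanical energy, ½mv₀² + mgh = ½mv²
v² = v₀² + 2gh = (0.528)² + 2(10)(24.5) = 490.28
v = √490.28 = 22.14 m/s

v = 22.1 m/s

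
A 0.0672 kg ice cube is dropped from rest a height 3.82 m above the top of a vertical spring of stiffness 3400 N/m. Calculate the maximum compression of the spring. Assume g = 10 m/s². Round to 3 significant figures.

x = 0.0391 m

Take the reference level at the top of the uncompressed spring. At max compression the cube has fallen H + x and is momentarily at rest:
mg(H + x) = ½kx²
½(3400)x² − (0.0672)(10)x − (0.0672)(10)(3.82) = 0
1700x² − 0.6720x − 2.567 = 0
x = [0.6720 + √(0.4516 + 17456)]/(2 × 1700) = 0.03906 m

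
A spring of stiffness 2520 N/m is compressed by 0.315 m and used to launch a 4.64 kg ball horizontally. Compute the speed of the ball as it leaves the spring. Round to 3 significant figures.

Conservation of energy: ½kx² = ½mv²
v = x√(k/m) = 0.315 × √(2520/4.64) = 7.341 m/s

v = 7.34 m/s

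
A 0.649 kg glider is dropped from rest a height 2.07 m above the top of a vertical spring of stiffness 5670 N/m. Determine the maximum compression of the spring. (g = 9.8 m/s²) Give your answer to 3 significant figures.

x = 0.0693 m

Take the reference level at the top of the uncompressed spring. At max compression the glider has fallen H + x and is momentarily at rest:
mg(H + x) = ½kx²
½(5670)x² − (0.649)(9.8)x − (0.649)(9.8)(2.07) = 0
2835x² − 6.360x − 13.17 = 0
x = [6.360 + √(40.45 + 149298)]/(2 × 2835) = 0.06928 m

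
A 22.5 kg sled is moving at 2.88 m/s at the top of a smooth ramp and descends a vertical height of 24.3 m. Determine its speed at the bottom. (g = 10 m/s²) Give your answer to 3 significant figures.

v = 22.2 m/s

Mechanical energy is conserved (no friction): ½mv₀² + mgh = ½mv²
v² = v₀² + 2gh = (2.88)² + 2(10)(24.3) = 494.29
v = √494.29 = 22.23 m/s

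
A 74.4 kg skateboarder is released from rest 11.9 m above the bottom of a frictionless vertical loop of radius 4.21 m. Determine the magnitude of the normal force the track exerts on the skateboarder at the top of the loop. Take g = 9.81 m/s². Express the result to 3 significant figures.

N = 477 N

Energy from release to top (height 2r): mgh = ½mv_top² + mg(2r)
v_top² = 2g(h − 2r) = 2(9.81)(11.9 − 8.420) = 68.278 m²/s²
At the top, both N and weight point toward the centre: N + mg = mv_top²/r
N = m(v_top²/r − g) = 74.4(68.278/4.21 − 9.81) = 476.8 N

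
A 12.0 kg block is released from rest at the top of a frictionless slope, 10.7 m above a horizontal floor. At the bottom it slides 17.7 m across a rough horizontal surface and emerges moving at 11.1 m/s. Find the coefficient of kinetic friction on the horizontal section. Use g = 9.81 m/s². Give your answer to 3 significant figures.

μ_k = 0.250

Energy at the top = energy at the end + work done against friction:
mgh = ½mv² + μ_k m g d
mgh = 1259.6 J; ½mv² = 739.26 J
W_f = 1259.6 − 739.26 = 520.3 J
μ_k = W_f/(mg·d) = 520.3/(117.7 × 17.7) = 0.2497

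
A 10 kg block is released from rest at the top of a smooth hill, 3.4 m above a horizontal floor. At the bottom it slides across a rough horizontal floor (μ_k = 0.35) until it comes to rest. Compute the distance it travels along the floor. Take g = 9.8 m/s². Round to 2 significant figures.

Energy bookkeeping (friction removes W_f = μ_k N d):
At rest all PE has been dissipated by friction: mgh = μ_k m g d
d = h/μ_k = 3.4/0.35 = 9.714 m

d = 9.7 m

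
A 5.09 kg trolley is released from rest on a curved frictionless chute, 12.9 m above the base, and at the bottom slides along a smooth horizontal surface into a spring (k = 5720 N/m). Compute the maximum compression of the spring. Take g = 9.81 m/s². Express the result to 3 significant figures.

x = 0.475 m

At max compression the trolley is momentarily at rest: mgh = ½kx²
x = √(2mgh/k) = √(2 × 5.09 × 9.81 × 12.9 / 5720) = 0.4746 m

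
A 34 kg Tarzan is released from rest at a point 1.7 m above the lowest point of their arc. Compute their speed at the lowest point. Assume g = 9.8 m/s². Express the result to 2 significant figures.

v = 5.8 m/s

By conservation of mechanical energy, mgh = ½mv²
The mass cancels from both sides.
v = √(2gh) = √(2 × 9.8 × 1.7) = √33.320 = 5.772 m/s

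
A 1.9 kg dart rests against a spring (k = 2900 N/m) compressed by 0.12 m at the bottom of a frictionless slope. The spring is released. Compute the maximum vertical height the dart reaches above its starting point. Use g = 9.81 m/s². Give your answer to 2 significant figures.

At maximum height the dart is at rest, so ½kx² = mgh
h = kx²/(2mg) = (2900)(0.12)²/(2 × 1.9 × 9.81) = 1.120 m

h = 1.1 m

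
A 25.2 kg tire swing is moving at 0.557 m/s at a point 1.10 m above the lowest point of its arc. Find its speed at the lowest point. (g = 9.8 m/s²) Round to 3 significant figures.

By conservation of mechanical energy, ½mv₀² + mgh = ½mv²
v² = v₀² + 2gh = (0.557)² + 2(9.8)(1.10) = 21.870
v = √21.870 = 4.677 m/s

v = 4.68 m/s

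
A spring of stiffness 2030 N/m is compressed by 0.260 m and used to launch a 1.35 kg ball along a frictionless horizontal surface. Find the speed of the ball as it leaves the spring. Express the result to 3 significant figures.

The ball leaves the spring when the spring is at natural length, so ½kx² = ½mv²
v = x√(k/m) = 0.260 × √(2030/1.35) = 10.08 m/s

v = 10.1 m/s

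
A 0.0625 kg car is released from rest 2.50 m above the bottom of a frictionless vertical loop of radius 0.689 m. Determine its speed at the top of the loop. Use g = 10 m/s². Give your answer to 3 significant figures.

Energy conservation: mgh = ½mv_top² + mg(2r)
v_top² = 2g(h − 2r) = 2(10)(2.50 − 1.378) = 22.44
v_top = 4.737 m/s

v = 4.74 m/s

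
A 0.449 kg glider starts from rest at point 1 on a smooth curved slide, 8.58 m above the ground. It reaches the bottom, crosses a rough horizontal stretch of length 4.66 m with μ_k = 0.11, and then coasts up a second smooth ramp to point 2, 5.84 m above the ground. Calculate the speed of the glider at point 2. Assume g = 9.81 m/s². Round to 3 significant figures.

v = 6.61 m/s

Energy at 1: mgh₁ = (0.449)(9.81)(8.58) = 37.792 J
Friction loss: W_f = μ_k mg d = 2.258 J
At 2: ½mv² + mgh₂ = mgh₁ − W_f
½mv² = 37.792 − 2.258 − 25.723 = 9.8110 J
v = √(2 × 9.8110/0.449) = 6.611 m/s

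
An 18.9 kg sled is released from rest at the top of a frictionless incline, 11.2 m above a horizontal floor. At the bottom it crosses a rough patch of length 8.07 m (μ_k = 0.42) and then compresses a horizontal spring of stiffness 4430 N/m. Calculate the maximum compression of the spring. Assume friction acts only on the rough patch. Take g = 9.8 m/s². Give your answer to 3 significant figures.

Initial energy: E₁ = mgh = (18.9)(9.8)(11.2) = 2074.5 J
Friction removes W_f = μ_k mg d = (0.42)(18.9)(9.8)(8.07) = 627.8 J
Energy reaching the spring: E = 2074.5 − 627.8 = 1446.7 J
At max compression ½kx² = E ⇒ x = √(2E/k) = √(2 × 1446.7/4430) = 0.8082 m

x = 0.808 m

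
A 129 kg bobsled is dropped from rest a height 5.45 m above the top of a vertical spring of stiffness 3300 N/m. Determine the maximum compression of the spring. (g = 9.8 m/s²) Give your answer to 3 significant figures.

Let x be the compression. The total drop is H + x, and the bobsled is instantaneously at rest at max compression, so energy conservation gives:
mg(H + x) = ½kx²
½(3300)x² − (129)(9.8)x − (129)(9.8)(5.45) = 0
1650x² − 1264x − 6890 = 0
x = [1264 + √(1.598e+06 + 4.5473e+07)]/(2 × 1650) = 2.462 m

x = 2.46 m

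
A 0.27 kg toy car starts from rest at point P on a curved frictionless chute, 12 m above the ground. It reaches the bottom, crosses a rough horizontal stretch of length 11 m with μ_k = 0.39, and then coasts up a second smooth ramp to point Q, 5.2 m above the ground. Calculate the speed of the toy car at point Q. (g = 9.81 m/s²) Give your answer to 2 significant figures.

Energy at P: mgh₁ = (0.27)(9.81)(12) = 31.784 J
Friction loss: W_f = μ_k mg d = 11.36 J
At Q: ½mv² + mgh₂ = mgh₁ − W_f
½mv² = 31.784 − 11.36 − 13.773 = 6.6482 J
v = √(2 × 6.6482/0.27) = 7.018 m/s

v = 7.0 m/s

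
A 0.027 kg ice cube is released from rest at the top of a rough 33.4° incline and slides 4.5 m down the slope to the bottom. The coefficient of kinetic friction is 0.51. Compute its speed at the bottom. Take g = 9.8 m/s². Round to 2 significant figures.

v = 3.3 m/s

Energy: mgh = ½mv² + W_f, with h = L sinθ and W_f = μ_k (mg cosθ) L
mgh = mgL sinθ = (0.027)(9.8)(4.5)sin33.4° = 0.65546 J
W_f = μ_k mg cosθ · L = (0.51)(0.027)(9.8)cos33.4°·4.5 = 0.5070 J
½mv² = 0.65546 − 0.5070 = 0.14849 J
v = √(2 × 0.14849/0.027) = 3.317 m/s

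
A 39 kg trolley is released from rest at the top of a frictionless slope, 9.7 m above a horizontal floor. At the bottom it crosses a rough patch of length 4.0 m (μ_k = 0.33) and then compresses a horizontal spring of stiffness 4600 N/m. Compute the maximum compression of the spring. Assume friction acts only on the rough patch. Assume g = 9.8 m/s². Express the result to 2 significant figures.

Initial energy: E₁ = mgh = (39)(9.8)(9.7) = 3707.3 J
Friction removes W_f = μ_k mg d = (0.33)(39)(9.8)(4.0) = 504.5 J
Energy reaching the spring: E = 3707.3 − 504.5 = 3202.8 J
At max compression ½kx² = E ⇒ x = √(2E/k) = √(2 × 3202.8/4600) = 1.180 m

x = 1.2 m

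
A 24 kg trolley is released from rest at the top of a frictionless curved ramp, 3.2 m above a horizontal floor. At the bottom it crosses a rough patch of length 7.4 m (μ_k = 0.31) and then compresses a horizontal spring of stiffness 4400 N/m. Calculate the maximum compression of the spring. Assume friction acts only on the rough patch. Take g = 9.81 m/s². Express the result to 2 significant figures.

x = 0.31 m

Initial energy: E₁ = mgh = (24)(9.81)(3.2) = 753.41 J
Friction removes W_f = μ_k mg d = (0.31)(24)(9.81)(7.4) = 540.1 J
Energy reaching the spring: E = 753.41 − 540.1 = 213.31 J
At max compression ½kx² = E ⇒ x = √(2E/k) = √(2 × 213.31/4400) = 0.3114 m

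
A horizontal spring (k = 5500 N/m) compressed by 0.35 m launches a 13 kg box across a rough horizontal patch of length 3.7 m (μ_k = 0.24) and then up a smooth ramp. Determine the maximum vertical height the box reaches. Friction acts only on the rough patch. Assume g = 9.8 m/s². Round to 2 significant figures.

Spring energy: E₀ = ½kx² = ½(5500)(0.35)² = 336.87 J
Friction: W_f = μ_k mg d = (0.24)(13)(9.8)(3.7) = 113.1 J
Energy at base of ramp: E = 336.87 − 113.1 = 223.74 J
At max height all remaining energy is PE: mgh = E ⇒ h = E/(mg) = 223.74/(13 × 9.8) = 1.756 m

h = 1.8 m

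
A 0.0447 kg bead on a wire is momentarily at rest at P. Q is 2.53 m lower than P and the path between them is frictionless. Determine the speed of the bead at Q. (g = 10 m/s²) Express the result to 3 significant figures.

v = 7.11 m/s

Energy conservation between the two points: mgh = ½mv²
v = √(2gh) = √(2 × 10 × 2.53) = √50.600 = 7.113 m/s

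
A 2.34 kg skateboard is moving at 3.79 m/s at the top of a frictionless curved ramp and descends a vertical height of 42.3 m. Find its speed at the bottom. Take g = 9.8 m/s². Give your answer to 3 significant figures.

Mechanical energy is conserved (no friction): ½mv₀² + mgh = ½mv²
The mass cancels from both sides.
v² = v₀² + 2gh = (3.79)² + 2(9.8)(42.3) = 843.44
v = √843.44 = 29.04 m/s

v = 29.0 m/s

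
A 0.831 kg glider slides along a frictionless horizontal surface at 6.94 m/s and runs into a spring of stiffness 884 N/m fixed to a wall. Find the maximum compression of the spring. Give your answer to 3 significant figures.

At max compression the glider is momentarily at rest: ½mv² = ½kx²
x = v√(m/k) = 6.94 × √(0.831/884) = 0.2128 m

x = 0.213 m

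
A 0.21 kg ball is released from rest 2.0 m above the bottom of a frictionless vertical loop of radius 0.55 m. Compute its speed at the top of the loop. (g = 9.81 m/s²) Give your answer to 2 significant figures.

Energy conservation: mgh = ½mv_top² + mg(2r)
v_top² = 2g(h − 2r) = 2(9.81)(2.0 − 1.100) = 17.66
v_top = 4.202 m/s

v = 4.2 m/s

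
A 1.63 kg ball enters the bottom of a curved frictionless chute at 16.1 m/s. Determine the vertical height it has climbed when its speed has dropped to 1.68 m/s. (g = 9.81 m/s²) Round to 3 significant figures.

Conservation of energy: ½mv₁² = ½mv₂² + mgh
h = (v₁² − v₂²)/(2g) = (16.1² − 1.68²)/(2 × 9.81) = 13.07 m

h = 13.1 m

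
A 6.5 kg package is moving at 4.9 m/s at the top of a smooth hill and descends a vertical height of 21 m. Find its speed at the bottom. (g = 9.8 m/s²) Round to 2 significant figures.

v = 21 m/s

Energy conservation between the two points: ½mv₀² + mgh = ½mv²
The mass cancels from both sides.
v² = v₀² + 2gh = (4.9)² + 2(9.8)(21) = 435.61
v = √435.61 = 20.87 m/s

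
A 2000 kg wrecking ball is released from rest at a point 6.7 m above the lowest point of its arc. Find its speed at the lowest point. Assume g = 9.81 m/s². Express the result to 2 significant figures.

v = 11 m/s

By conservation of mechanical energy, mgh = ½mv²
The mass cancels from both sides.
v = √(2gh) = √(2 × 9.81 × 6.7) = √131.45 = 11.47 m/s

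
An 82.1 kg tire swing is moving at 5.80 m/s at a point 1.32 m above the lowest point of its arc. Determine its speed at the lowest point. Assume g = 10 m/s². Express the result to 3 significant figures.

Energy conservation between the two points: ½mv₀² + mgh = ½mv²
The mass cancels from both sides.
v² = v₀² + 2gh = (5.80)² + 2(10)(1.32) = 60.040
v = √60.040 = 7.749 m/s

v = 7.75 m/s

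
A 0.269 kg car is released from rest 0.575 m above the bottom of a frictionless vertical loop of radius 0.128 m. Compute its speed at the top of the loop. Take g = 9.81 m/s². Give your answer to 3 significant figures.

Energy conservation: mgh = ½mv_top² + mg(2r)
v_top² = 2g(h − 2r) = 2(9.81)(0.575 − 0.2560) = 6.259
v_top = 2.502 m/s

v = 2.50 m/s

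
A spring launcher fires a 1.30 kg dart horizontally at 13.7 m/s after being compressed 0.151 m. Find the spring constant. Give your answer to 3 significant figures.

½kx² = ½mv²
k = mv²/x² = (1.30)(13.7)²/(0.151)² = 10701 N/m

k = 10700 N/m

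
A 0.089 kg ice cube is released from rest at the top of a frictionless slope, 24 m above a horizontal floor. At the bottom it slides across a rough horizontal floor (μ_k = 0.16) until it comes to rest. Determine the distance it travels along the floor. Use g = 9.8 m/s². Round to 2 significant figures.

Energy bookkeeping (friction removes W_f = μ_k N d):
At rest all PE has been dissipated by friction: mgh = μ_k m g d
d = h/μ_k = 24/0.16 = 150.0 m

d = 150 m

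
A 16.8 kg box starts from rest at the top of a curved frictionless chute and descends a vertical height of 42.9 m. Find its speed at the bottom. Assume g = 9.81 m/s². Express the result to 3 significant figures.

Energy conservation between the two points: mgh = ½mv²
v = √(2gh) = √(2 × 9.81 × 42.9) = √841.70 = 29.01 m/s

v = 29.0 m/s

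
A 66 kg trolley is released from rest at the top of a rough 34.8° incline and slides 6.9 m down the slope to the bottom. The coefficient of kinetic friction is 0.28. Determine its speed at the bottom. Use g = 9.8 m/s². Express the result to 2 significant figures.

v = 6.8 m/s

Work–energy: mg(L sinθ) − μ_k(mg cosθ)L = ½mv²
mgh = mgL sinθ = (66)(9.8)(6.9)sin34.8° = 2547.0 J
W_f = μ_k mg cosθ · L = (0.28)(66)(9.8)cos34.8°·6.9 = 1026 J
½mv² = 2547.0 − 1026 = 1520.9 J
v = √(2 × 1520.9/66) = 6.789 m/s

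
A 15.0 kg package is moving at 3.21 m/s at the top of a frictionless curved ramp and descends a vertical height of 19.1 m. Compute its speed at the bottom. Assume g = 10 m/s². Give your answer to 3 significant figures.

By conservation of mechanical energy, ½mv₀² + mgh = ½mv²
v² = v₀² + 2gh = (3.21)² + 2(10)(19.1) = 392.30
v = √392.30 = 19.81 m/s

v = 19.8 m/s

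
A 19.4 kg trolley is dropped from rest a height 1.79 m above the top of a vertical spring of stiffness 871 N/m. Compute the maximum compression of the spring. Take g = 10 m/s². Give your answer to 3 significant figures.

x = 1.14 m

Take the reference level at the top of the uncompressed spring. At max compression the trolley has fallen H + x and is momentarily at rest:
mg(H + x) = ½kx²
½(871)x² − (19.4)(10)x − (19.4)(10)(1.79) = 0
435.5x² − 194.0x − 347.3 = 0
x = [194.0 + √(37636 + 604927)]/(2 × 435.5) = 1.143 m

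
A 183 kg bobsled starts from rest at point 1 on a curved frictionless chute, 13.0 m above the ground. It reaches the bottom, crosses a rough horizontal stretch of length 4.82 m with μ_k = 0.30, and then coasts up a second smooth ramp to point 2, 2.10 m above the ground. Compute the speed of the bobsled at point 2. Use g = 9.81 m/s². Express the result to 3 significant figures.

Energy at 1: mgh₁ = (183)(9.81)(13.0) = 23338 J
Friction loss: W_f = μ_k mg d = 2596 J
At 2: ½mv² + mgh₂ = mgh₁ − W_f
½mv² = 23338 − 2596 − 3770.0 = 16972 J
v = √(2 × 16972/183) = 13.62 m/s

v = 13.6 m/s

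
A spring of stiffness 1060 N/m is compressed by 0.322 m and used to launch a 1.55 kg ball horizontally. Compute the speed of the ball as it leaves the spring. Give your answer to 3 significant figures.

Conservation of energy: ½kx² = ½mv²
v = x√(k/m) = 0.322 × √(1060/1.55) = 8.421 m/s

v = 8.42 m/s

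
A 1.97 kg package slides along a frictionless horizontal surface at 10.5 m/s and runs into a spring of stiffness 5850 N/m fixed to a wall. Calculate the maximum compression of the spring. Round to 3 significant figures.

x = 0.193 m

Conservation of energy between contact and max compression: ½mv² = ½kx²
x = v√(m/k) = 10.5 × √(1.97/5850) = 0.1927 m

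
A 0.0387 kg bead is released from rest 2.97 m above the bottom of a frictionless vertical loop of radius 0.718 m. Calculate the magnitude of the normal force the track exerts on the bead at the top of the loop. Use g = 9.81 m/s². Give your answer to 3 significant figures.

N = 1.24 N

Energy from release to top (height 2r): mgh = ½mv_top² + mg(2r)
v_top² = 2g(h − 2r) = 2(9.81)(2.97 − 1.436) = 30.097 m²/s²
At the top, both N and weight point toward the centre: N + mg = mv_top²/r
N = m(v_top²/r − g) = 0.0387(30.097/0.718 − 9.81) = 1.243 N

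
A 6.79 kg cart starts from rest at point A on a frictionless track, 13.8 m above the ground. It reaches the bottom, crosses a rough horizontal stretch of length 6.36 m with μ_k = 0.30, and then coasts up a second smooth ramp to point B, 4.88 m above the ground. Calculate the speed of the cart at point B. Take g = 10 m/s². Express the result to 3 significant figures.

Energy at A: mgh₁ = (6.79)(10)(13.8) = 937.02 J
Friction loss: W_f = μ_k mg d = 129.6 J
At B: ½mv² + mgh₂ = mgh₁ − W_f
½mv² = 937.02 − 129.6 − 331.35 = 476.11 J
v = √(2 × 476.11/6.79) = 11.84 m/s

v = 11.8 m/s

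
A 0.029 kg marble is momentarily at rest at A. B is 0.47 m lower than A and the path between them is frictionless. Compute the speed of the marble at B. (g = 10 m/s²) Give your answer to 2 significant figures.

v = 3.1 m/s

By conservation of mechanical energy, mgh = ½mv²
The mass cancels from both sides.
v = √(2gh) = √(2 × 10 × 0.47) = √9.4000 = 3.066 m/s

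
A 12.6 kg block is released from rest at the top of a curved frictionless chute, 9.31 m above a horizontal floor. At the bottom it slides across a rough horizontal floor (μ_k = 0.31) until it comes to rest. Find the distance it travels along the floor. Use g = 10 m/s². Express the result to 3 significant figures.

Energy bookkeeping (friction removes W_f = μ_k N d):
At rest all PE has been dissipated by friction: mgh = μ_k m g d
d = h/μ_k = 9.31/0.31 = 30.03 m

d = 30.0 m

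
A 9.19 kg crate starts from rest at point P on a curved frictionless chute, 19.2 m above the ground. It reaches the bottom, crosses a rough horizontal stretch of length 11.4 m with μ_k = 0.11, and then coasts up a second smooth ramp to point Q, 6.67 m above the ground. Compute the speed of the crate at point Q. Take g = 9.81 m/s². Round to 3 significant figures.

v = 14.9 m/s

Energy at P: mgh₁ = (9.19)(9.81)(19.2) = 1731.0 J
Friction loss: W_f = μ_k mg d = 113.1 J
At Q: ½mv² + mgh₂ = mgh₁ − W_f
½mv² = 1731.0 − 113.1 − 601.33 = 1016.6 J
v = √(2 × 1016.6/9.19) = 14.87 m/s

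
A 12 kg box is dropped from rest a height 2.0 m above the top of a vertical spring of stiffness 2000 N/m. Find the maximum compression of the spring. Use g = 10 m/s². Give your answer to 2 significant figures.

x = 0.55 m

Take the reference level at the top of the uncompressed spring. At max compression the box has fallen H + x and is momentarily at rest:
mg(H + x) = ½kx²
½(2000)x² − (12)(10)x − (12)(10)(2.0) = 0
1000x² − 120.0x − 240.0 = 0
x = [120.0 + √(14400 + 960000)]/(2 × 1000) = 0.5536 m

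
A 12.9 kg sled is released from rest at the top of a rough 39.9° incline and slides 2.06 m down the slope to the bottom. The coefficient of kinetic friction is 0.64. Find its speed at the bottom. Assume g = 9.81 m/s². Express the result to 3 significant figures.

v = 2.47 m/s

Work–energy: mg(L sinθ) − μ_k(mg cosθ)L = ½mv²
mgh = mgL sinθ = (12.9)(9.81)(2.06)sin39.9° = 167.22 J
W_f = μ_k mg cosθ · L = (0.64)(12.9)(9.81)cos39.9°·2.06 = 128.0 J
½mv² = 167.22 − 128.0 = 39.225 J
v = √(2 × 39.225/12.9) = 2.466 m/s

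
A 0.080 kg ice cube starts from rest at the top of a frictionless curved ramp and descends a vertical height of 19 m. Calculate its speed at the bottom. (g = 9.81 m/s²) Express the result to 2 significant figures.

v = 19 m/s

Energy conservation between the two points: mgh = ½mv²
The mass cancels from both sides.
v = √(2gh) = √(2 × 9.81 × 19) = √372.78 = 19.31 m/s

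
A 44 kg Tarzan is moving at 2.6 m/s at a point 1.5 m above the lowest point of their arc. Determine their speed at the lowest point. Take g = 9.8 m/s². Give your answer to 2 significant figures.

v = 6.0 m/s

Mechanical energy is conserved (no friction): ½mv₀² + mgh = ½mv²
The mass cancels from both sides.
v² = v₀² + 2gh = (2.6)² + 2(9.8)(1.5) = 36.160
v = √36.160 = 6.013 m/s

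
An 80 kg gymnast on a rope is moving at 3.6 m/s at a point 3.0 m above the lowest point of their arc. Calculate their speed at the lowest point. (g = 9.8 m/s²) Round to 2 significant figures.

By conservation of mechanical energy, ½mv₀² + mgh = ½mv²
v² = v₀² + 2gh = (3.6)² + 2(9.8)(3.0) = 71.760
v = √71.760 = 8.471 m/s

v = 8.5 m/s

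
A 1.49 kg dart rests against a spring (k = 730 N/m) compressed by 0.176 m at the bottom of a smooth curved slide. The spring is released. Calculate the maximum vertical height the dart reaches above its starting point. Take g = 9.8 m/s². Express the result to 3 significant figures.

At maximum height the dart is at rest, so ½kx² = mgh
h = kx²/(2mg) = (730)(0.176)²/(2 × 1.49 × 9.8) = 0.7743 m

h = 0.774 m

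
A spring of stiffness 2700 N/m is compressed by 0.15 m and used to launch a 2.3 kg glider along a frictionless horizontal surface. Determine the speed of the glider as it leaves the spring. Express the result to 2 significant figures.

v = 5.1 m/s

The glider leaves the spring when the spring is at natural length, so ½kx² = ½mv²
v = x√(k/m) = 0.15 × √(2700/2.3) = 5.139 m/s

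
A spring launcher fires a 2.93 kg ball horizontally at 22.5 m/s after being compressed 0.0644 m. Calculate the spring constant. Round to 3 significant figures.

½kx² = ½mv²
k = mv²/x² = (2.93)(22.5)²/(0.0644)² = 357652 N/m

k = 358000 N/m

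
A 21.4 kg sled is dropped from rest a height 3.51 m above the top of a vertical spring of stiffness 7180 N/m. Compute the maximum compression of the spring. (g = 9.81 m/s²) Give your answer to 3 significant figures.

Measuring PE from the top of the relaxed spring, at max compression the sled has dropped H + x with zero KE, so:
mg(H + x) = ½kx²
½(7180)x² − (21.4)(9.81)x − (21.4)(9.81)(3.51) = 0
3590x² − 209.9x − 736.9 = 0
x = [209.9 + √(44072 + 1.0581e+07)]/(2 × 3590) = 0.4832 m

x = 0.483 m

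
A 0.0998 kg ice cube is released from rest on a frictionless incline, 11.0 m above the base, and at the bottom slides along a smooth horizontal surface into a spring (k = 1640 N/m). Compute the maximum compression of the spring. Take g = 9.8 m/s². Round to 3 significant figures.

Energy conservation (no friction) from release to max compression: mgh = ½kx²
x = √(2mgh/k) = √(2 × 0.0998 × 9.8 × 11.0 / 1640) = 0.1145 m

x = 0.115 m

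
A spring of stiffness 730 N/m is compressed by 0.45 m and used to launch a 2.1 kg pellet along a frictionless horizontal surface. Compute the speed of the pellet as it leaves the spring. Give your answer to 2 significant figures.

Spring PE converts entirely to kinetic energy: ½kx² = ½mv²
v = x√(k/m) = 0.45 × √(730/2.1) = 8.390 m/s

v = 8.4 m/s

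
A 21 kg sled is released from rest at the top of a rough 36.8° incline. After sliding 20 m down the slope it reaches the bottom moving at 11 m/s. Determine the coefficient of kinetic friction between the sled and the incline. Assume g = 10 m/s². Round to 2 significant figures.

μ_k = 0.37

The energy dissipated by friction is the PE lost minus the KE gained:
mgL sinθ = 2515.9 J; ½mv² = 1270.5 J
W_f = 2515.9 − 1270.5 = 1245 J
μ_k = W_f/(mg cosθ · L) = 1245/(168.2 × 20) = 0.3703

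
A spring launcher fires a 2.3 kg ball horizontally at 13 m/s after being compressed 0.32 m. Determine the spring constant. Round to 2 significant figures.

Spring PE at full compression equals KE at release: ½kx² = ½mv²
k = mv²/x² = (2.3)(13)²/(0.32)² = 3796 N/m

k = 3800 N/m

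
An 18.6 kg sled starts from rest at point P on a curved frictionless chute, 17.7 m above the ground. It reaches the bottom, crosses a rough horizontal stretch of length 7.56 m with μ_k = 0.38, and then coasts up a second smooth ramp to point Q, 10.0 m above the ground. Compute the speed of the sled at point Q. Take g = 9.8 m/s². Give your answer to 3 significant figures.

Energy at P: mgh₁ = (18.6)(9.8)(17.7) = 3226.4 J
Friction loss: W_f = μ_k mg d = 523.7 J
At Q: ½mv² + mgh₂ = mgh₁ − W_f
½mv² = 3226.4 − 523.7 − 1822.8 = 879.90 J
v = √(2 × 879.90/18.6) = 9.727 m/s

v = 9.73 m/s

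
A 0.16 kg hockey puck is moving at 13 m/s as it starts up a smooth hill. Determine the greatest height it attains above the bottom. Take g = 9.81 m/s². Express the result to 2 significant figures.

h = 8.6 m

By energy conservation, ½mv² = mgh
h = v²/(2g) = 13²/(2 × 9.81) = 8.614 m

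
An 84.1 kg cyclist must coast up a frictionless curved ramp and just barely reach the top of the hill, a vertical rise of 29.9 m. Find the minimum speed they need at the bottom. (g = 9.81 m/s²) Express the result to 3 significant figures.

v = 24.2 m/s

At the top they are momentarily at rest, so all KE converts to PE: ½mv² = mgh
v = √(2gh) = √(2 × 9.81 × 29.9) = 24.22 m/s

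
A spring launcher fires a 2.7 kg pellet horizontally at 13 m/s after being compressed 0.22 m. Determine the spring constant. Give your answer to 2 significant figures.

Spring PE at full compression equals KE at release: ½kx² = ½mv²
k = mv²/x² = (2.7)(13)²/(0.22)² = 9428 N/m

k = 9400 N/m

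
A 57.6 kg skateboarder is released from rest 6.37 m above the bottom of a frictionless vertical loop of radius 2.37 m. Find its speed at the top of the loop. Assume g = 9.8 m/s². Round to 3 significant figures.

Energy conservation: mgh = ½mv_top² + mg(2r)
v_top² = 2g(h − 2r) = 2(9.8)(6.37 − 4.740) = 31.95
v_top = 5.652 m/s

v = 5.65 m/s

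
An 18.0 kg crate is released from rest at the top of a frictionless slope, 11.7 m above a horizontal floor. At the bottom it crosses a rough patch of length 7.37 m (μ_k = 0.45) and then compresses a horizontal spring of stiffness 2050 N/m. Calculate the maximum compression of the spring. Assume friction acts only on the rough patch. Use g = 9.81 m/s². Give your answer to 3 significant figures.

x = 1.20 m

Initial energy: E₁ = mgh = (18.0)(9.81)(11.7) = 2066.0 J
Friction removes W_f = μ_k mg d = (0.45)(18.0)(9.81)(7.37) = 585.6 J
Energy reaching the spring: E = 2066.0 − 585.6 = 1480.4 J
At max compression ½kx² = E ⇒ x = √(2E/k) = √(2 × 1480.4/2050) = 1.202 m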